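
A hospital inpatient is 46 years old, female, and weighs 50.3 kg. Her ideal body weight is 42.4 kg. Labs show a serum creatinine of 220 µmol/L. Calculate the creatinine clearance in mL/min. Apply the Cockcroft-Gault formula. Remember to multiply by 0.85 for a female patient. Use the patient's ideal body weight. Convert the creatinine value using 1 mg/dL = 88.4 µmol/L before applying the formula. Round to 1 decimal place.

SCr = 220 / 88.4 = 2.489 mg/dL
CrCl = (140 − 46) × 42.4 / (72 × 2.489) × 0.85 = 3985.6 / 179.21 × 0.85 ≈ 18.9 mL/min

18.9 mL/min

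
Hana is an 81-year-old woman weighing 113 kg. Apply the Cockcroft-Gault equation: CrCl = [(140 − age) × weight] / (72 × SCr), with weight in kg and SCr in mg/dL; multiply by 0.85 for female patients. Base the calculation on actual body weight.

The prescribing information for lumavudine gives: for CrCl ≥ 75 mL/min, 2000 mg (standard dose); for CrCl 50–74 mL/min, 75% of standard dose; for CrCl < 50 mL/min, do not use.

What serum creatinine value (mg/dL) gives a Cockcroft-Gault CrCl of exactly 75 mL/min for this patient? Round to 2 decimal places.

1.05 mg/dL

Standard dose requires CrCl ≥ 75 mL/min.
Set (140 − 81) × 113 × 0.85 / (72 × SCr) = 75
SCr = (140 − 81) × 113 × 0.85 / (72 × 75) = 1.049 mg/dL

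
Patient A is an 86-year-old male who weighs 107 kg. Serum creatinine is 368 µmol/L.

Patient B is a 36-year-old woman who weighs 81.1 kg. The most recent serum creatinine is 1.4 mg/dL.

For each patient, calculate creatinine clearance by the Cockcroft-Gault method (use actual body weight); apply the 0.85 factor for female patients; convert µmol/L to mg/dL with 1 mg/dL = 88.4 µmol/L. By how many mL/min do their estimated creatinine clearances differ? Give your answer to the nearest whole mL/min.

52 mL/min

Patient A: SCr = 368 / 88.4 = 4.163 mg/dL
Patient A: CrCl = (140 − 86) × 107 / (72 × 4.163) = 5778.0 / 299.74 ≈ 19.3 mL/min
Patient B: CrCl = (140 − 36) × 81.1 / (72 × 1.4) × 0.85 = 8434.4 / 100.80 × 0.85 ≈ 71.1 mL/min
|19.3 − 71.1| = 51.8 mL/min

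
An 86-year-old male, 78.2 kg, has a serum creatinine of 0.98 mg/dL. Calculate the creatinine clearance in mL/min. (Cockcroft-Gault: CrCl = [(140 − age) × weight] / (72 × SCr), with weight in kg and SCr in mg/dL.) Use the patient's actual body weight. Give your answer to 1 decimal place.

CrCl = (140 − 86) × 78.2 / (72 × 0.98) = 4222.8 / 70.56 ≈ 59.8 mL/min

59.8 mL/min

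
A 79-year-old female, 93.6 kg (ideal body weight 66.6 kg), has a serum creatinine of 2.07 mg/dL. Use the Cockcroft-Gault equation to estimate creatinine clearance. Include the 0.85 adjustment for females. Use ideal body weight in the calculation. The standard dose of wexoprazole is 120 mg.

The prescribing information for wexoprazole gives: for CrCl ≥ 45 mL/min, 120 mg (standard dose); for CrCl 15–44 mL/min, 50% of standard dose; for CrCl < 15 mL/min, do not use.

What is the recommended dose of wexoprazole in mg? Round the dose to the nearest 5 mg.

60 mg

CrCl = (140 − 79) × 66.6 / (72 × 2.07) × 0.85 = 4062.6 / 149.04 × 0.85 ≈ 23.2 mL/min
CrCl ≈ 23 mL/min → bracket 15–44 mL/min.
50% of 120 mg = 60 mg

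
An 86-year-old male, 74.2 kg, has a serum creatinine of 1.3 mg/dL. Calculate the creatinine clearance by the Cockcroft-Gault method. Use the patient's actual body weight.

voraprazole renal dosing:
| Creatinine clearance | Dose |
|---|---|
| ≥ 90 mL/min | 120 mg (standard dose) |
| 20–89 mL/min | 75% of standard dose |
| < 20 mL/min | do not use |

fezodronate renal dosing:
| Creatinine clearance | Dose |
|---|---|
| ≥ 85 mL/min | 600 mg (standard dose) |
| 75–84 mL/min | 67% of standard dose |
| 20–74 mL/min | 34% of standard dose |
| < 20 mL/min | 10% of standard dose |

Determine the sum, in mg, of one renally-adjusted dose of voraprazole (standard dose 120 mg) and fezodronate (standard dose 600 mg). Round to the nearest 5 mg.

295 mg

CrCl = (140 − 86) × 74.2 / (72 × 1.3) = 4006.8 / 93.60 ≈ 42.8 mL/min
CrCl ≈ 43 mL/min.
voraprazole: 20–89 mL/min → 75% of 120 mg = 90 mg.
fezodronate: 20–74 mL/min → 34% of 600 mg = 204 mg.
Total = 90 + 204 = 294 mg.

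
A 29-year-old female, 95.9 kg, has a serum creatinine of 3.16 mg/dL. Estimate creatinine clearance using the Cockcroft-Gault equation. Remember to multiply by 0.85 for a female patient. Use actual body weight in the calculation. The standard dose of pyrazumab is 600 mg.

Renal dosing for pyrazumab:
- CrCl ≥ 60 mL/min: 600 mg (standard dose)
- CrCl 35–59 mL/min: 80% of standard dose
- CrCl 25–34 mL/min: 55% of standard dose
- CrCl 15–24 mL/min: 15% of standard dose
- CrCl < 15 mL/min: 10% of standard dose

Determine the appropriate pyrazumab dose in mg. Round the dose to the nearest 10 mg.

CrCl = (140 − 29) × 95.9 / (72 × 3.16) × 0.85 = 10644.9 / 227.52 × 0.85 ≈ 39.8 mL/min
CrCl ≈ 40 mL/min → bracket 35–59 mL/min.
80% of 600 mg = 480 mg

480 mg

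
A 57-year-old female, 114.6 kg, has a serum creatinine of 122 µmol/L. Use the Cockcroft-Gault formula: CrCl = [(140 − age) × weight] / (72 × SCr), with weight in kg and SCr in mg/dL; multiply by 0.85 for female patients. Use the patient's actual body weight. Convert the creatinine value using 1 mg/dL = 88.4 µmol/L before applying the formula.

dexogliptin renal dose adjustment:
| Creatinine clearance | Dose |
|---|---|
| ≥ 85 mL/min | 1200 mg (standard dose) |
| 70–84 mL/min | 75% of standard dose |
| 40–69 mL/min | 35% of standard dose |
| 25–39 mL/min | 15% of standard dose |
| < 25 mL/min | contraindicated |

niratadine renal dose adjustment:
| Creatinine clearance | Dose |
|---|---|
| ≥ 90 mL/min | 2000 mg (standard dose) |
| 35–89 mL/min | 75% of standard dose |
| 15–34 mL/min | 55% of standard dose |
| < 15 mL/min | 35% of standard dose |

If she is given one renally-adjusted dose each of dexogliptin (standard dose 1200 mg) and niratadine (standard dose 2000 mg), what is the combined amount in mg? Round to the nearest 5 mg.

2400 mg

SCr = 122 / 88.4 = 1.38 mg/dL
CrCl = (140 − 57) × 114.6 / (72 × 1.38) × 0.85 = 9511.8 / 99.36 × 0.85 ≈ 81.4 mL/min
CrCl ≈ 81 mL/min.
dexogliptin: 70–84 mL/min → 75% of 1200 mg = 900 mg.
niratadine: 35–89 mL/min → 75% of 2000 mg = 1500 mg.
Total = 900 + 1500 = 2400 mg.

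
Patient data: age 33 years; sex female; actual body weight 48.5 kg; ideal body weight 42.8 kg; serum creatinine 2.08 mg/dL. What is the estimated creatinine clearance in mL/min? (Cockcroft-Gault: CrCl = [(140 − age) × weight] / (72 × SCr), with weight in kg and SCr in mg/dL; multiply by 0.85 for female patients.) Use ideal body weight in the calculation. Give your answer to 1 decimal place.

26.0 mL/min

CrCl = (140 − 33) × 42.8 / (72 × 2.08) × 0.85 = 4579.6 / 149.76 × 0.85 ≈ 26.0 mL/min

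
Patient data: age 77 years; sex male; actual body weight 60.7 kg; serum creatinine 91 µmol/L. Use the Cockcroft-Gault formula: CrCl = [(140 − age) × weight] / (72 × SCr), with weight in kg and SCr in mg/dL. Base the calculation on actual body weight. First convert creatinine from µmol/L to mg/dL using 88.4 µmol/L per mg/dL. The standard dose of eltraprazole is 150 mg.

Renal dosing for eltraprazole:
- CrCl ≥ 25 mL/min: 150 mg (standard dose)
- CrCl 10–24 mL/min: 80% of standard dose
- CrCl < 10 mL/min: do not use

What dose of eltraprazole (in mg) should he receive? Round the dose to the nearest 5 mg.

150 mg

SCr = 91 / 88.4 = 1.029 mg/dL
CrCl = (140 − 77) × 60.7 / (72 × 1.029) = 3824.1 / 74.09 ≈ 51.6 mL/min
CrCl ≈ 52 mL/min → bracket ≥ 25 mL/min.
100% of 150 mg = 150 mg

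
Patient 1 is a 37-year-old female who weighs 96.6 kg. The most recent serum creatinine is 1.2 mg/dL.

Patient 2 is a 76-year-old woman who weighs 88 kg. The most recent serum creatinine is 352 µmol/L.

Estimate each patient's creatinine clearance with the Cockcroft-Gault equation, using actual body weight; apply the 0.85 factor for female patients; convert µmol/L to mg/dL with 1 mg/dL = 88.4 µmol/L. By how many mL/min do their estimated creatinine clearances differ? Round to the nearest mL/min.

81 mL/min

Patient 1: CrCl = (140 − 37) × 96.6 / (72 × 1.2) × 0.85 = 9949.8 / 86.40 × 0.85 ≈ 97.9 mL/min
Patient 2: SCr = 352 / 88.4 = 3.982 mg/dL
Patient 2: CrCl = (140 − 76) × 88 / (72 × 3.982) × 0.85 = 5632.0 / 286.70 × 0.85 ≈ 16.7 mL/min
|97.9 − 16.7| = 81.2 mL/min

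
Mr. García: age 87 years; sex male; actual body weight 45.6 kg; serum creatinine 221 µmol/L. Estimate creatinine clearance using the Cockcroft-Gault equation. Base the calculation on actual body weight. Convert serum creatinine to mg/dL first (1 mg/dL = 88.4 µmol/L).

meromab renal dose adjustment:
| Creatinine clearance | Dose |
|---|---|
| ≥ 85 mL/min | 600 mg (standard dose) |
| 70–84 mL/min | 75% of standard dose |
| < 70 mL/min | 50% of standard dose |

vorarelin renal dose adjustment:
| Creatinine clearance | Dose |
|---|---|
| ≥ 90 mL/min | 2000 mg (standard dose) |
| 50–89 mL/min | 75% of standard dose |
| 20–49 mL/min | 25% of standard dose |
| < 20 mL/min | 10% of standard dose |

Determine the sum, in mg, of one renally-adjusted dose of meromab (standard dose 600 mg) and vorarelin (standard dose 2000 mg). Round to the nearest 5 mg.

500 mg

SCr = 221 / 88.4 = 2.5 mg/dL
CrCl = (140 − 87) × 45.6 / (72 × 2.5) = 2416.8 / 180.00 ≈ 13.4 mL/min
CrCl ≈ 13 mL/min.
meromab: < 70 mL/min → 50% of 600 mg = 300 mg.
vorarelin: < 20 mL/min → 10% of 2000 mg = 200 mg.
Total = 300 + 200 = 500 mg.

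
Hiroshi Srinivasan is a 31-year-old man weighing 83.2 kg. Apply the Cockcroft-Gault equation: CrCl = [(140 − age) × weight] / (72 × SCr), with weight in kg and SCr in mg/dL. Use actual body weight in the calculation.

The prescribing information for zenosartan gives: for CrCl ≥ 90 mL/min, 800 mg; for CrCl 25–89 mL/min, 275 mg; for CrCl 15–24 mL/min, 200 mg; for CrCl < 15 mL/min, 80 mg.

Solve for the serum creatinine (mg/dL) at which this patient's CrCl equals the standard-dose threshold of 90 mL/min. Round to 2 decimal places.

1.40 mg/dL

Standard dose requires CrCl ≥ 90 mL/min.
Set (140 − 31) × 83.2 / (72 × SCr) = 90
SCr = (140 − 31) × 83.2 / (72 × 90) = 1.400 mg/dL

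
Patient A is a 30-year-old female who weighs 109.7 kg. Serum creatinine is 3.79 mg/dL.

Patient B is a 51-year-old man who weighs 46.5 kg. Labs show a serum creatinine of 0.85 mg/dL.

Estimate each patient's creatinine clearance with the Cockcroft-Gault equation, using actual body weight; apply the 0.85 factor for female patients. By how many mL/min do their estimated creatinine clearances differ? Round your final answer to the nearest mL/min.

Patient A: CrCl = (140 − 30) × 109.7 / (72 × 3.79) × 0.85 = 12067.0 / 272.88 × 0.85 ≈ 37.6 mL/min
Patient B: CrCl = (140 − 51) × 46.5 / (72 × 0.85) = 4138.5 / 61.20 ≈ 67.6 mL/min
|37.6 − 67.6| = 30.0 mL/min

30 mL/min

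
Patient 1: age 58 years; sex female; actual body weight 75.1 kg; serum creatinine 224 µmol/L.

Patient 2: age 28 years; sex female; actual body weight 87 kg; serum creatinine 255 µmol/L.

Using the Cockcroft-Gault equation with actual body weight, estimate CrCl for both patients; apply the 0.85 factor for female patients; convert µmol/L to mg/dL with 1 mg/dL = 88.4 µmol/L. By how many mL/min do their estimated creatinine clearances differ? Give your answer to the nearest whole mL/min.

Patient 1: SCr = 224 / 88.4 = 2.534 mg/dL
Patient 1: CrCl = (140 − 58) × 75.1 / (72 × 2.534) × 0.85 = 6158.2 / 182.45 × 0.85 ≈ 28.7 mL/min
Patient 2: SCr = 255 / 88.4 = 2.885 mg/dL
Patient 2: CrCl = (140 − 28) × 87 / (72 × 2.885) × 0.85 = 9744.0 / 207.72 × 0.85 ≈ 39.9 mL/min
|28.7 − 39.9| = 11.2 mL/min

11 mL/min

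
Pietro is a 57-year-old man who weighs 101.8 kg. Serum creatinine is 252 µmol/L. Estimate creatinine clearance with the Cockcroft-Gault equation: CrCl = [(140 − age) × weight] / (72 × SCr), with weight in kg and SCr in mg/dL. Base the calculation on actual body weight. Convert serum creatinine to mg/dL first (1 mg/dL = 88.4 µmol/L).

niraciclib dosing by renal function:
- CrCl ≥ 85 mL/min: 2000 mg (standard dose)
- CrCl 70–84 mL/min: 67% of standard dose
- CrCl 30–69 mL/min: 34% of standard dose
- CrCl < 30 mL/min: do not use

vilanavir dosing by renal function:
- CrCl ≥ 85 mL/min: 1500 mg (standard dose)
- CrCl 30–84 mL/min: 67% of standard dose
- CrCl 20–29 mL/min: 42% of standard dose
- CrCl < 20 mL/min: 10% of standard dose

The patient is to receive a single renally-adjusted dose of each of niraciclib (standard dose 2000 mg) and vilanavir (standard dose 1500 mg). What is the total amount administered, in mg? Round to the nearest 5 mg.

SCr = 252 / 88.4 = 2.851 mg/dL
CrCl = (140 − 57) × 101.8 / (72 × 2.851) = 8449.4 / 205.27 ≈ 41.2 mL/min
CrCl ≈ 41 mL/min.
niraciclib: 30–69 mL/min → 34% of 2000 mg = 680 mg.
vilanavir: 30–84 mL/min → 67% of 1500 mg = 1005 mg.
Total = 680 + 1005 = 1685 mg.

1685 mg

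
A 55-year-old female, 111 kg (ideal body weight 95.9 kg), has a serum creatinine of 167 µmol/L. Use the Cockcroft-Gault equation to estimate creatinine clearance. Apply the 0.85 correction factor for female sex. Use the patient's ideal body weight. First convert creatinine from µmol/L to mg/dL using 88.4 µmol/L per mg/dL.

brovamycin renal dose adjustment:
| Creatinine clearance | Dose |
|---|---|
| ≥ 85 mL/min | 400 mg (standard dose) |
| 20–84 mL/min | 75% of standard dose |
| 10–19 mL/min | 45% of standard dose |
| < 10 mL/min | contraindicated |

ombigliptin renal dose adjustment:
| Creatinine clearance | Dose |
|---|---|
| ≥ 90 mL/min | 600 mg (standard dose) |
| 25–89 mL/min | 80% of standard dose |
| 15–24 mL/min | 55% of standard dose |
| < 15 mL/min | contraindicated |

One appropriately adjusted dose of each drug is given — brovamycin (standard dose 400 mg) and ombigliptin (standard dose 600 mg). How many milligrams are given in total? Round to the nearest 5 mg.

780 mg

SCr = 167 / 88.4 = 1.889 mg/dL
CrCl = (140 − 55) × 95.9 / (72 × 1.889) × 0.85 = 8151.5 / 136.01 × 0.85 ≈ 50.9 mL/min
CrCl ≈ 51 mL/min.
brovamycin: 20–84 mL/min → 75% of 400 mg = 300 mg.
ombigliptin: 25–89 mL/min → 80% of 600 mg = 480 mg.
Total = 300 + 480 = 780 mg.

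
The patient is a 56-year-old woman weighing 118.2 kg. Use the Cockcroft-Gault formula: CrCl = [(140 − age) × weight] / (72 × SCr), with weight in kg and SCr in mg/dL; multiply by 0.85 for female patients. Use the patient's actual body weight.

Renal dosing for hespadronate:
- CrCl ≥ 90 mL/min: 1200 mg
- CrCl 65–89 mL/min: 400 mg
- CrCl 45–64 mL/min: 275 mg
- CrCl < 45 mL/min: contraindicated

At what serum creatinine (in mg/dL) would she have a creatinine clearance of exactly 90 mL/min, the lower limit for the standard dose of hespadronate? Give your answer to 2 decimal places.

1.30 mg/dL

Standard dose requires CrCl ≥ 90 mL/min.
Set (140 − 56) × 118.2 × 0.85 / (72 × SCr) = 90
SCr = (140 − 56) × 118.2 × 0.85 / (72 × 90) = 1.302 mg/dL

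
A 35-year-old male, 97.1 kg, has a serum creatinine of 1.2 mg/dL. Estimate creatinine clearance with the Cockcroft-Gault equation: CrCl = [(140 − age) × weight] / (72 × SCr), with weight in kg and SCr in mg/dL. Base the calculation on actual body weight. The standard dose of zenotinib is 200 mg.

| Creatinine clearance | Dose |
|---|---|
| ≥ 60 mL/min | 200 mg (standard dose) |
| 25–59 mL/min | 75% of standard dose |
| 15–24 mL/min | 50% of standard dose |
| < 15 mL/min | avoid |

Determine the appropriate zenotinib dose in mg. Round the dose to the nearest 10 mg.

CrCl = (140 − 35) × 97.1 / (72 × 1.2) = 10195.5 / 86.40 ≈ 118.0 mL/min
CrCl ≈ 118 mL/min → bracket ≥ 60 mL/min.
100% of 200 mg = 200 mg

200 mg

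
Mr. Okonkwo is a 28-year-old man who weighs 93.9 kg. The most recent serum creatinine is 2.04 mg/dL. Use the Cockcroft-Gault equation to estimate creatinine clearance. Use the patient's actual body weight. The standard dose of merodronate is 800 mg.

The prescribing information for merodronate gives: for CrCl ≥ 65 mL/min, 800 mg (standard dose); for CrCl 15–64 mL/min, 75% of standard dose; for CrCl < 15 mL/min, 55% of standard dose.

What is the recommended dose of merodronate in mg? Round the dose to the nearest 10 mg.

800 mg

CrCl = (140 − 28) × 93.9 / (72 × 2.04) = 10516.8 / 146.88 ≈ 71.6 mL/min
CrCl ≈ 72 mL/min → bracket ≥ 65 mL/min.
100% of 800 mg = 800 mg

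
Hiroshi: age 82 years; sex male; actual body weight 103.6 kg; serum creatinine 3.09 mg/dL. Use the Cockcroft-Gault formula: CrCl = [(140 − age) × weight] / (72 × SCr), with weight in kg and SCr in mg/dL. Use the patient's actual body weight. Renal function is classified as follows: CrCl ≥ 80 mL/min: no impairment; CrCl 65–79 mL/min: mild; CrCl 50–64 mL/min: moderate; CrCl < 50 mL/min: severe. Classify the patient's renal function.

CrCl = (140 − 82) × 103.6 / (72 × 3.09) = 6008.8 / 222.48 ≈ 27.0 mL/min
27 mL/min falls in the 'severe' range.

severe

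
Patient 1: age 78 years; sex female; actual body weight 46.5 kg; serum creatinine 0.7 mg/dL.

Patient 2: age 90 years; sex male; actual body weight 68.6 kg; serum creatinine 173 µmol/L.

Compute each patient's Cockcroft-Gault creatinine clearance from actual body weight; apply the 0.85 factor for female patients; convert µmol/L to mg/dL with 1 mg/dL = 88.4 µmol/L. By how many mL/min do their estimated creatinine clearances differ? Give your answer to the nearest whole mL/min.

24 mL/min

Patient 1: CrCl = (140 − 78) × 46.5 / (72 × 0.7) × 0.85 = 2883.0 / 50.40 × 0.85 ≈ 48.6 mL/min
Patient 2: SCr = 173 / 88.4 = 1.957 mg/dL
Patient 2: CrCl = (140 − 90) × 68.6 / (72 × 1.957) = 3430.0 / 140.90 ≈ 24.3 mL/min
|48.6 − 24.3| = 24.3 mL/min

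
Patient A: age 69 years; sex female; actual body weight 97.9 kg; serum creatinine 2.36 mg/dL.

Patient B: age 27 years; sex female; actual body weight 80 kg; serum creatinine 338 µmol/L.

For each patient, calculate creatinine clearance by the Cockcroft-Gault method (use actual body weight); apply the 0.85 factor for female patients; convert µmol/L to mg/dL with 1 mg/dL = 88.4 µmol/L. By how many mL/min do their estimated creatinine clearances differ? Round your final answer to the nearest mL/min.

Patient A: CrCl = (140 − 69) × 97.9 / (72 × 2.36) × 0.85 = 6950.9 / 169.92 × 0.85 ≈ 34.8 mL/min
Patient B: SCr = 338 / 88.4 = 3.824 mg/dL
Patient B: CrCl = (140 − 27) × 80 / (72 × 3.824) × 0.85 = 9040.0 / 275.33 × 0.85 ≈ 27.9 mL/min
|34.8 − 27.9| = 6.9 mL/min

7 mL/min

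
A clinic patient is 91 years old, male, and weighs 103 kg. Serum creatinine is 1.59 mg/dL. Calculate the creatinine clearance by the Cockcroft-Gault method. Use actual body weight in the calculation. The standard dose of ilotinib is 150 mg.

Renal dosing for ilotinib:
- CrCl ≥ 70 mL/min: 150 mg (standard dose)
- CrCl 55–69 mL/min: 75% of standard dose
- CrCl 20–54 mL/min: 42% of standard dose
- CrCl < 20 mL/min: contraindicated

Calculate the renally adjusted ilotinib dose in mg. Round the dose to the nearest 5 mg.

65 mg

CrCl = (140 − 91) × 103 / (72 × 1.59) = 5047.0 / 114.48 ≈ 44.1 mL/min
CrCl ≈ 44 mL/min → bracket 20–54 mL/min.
42% of 150 mg = 63 mg → 65 mg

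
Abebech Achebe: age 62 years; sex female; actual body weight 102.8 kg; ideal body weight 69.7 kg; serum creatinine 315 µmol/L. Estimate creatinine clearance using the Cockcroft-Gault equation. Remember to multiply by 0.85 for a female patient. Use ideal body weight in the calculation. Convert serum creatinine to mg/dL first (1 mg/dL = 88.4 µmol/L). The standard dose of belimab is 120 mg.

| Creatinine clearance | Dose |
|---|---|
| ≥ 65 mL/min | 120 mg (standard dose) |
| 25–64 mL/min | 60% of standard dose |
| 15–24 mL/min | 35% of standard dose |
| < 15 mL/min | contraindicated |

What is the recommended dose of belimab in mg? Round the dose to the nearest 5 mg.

40 mg

SCr = 315 / 88.4 = 3.563 mg/dL
CrCl = (140 − 62) × 69.7 / (72 × 3.563) × 0.85 = 5436.6 / 256.54 × 0.85 ≈ 18.0 mL/min
CrCl ≈ 18 mL/min → bracket 15–24 mL/min.
35% of 120 mg = 42 mg → 40 mg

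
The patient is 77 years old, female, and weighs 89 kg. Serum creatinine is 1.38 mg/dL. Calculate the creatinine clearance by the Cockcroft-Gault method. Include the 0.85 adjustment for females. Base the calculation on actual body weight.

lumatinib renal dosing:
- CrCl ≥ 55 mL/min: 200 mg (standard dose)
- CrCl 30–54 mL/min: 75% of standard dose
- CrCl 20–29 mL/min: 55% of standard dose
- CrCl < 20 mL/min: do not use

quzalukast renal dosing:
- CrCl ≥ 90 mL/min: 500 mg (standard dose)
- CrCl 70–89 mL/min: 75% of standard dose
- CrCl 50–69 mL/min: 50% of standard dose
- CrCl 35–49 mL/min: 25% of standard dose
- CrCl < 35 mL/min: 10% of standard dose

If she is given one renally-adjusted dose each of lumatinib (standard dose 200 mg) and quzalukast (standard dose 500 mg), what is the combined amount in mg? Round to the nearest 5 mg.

275 mg

CrCl = (140 − 77) × 89 / (72 × 1.38) × 0.85 = 5607.0 / 99.36 × 0.85 ≈ 48.0 mL/min
CrCl ≈ 48 mL/min.
lumatinib: 30–54 mL/min → 75% of 200 mg = 150 mg.
quzalukast: 35–49 mL/min → 25% of 500 mg = 125 mg.
Total = 150 + 125 = 275 mg.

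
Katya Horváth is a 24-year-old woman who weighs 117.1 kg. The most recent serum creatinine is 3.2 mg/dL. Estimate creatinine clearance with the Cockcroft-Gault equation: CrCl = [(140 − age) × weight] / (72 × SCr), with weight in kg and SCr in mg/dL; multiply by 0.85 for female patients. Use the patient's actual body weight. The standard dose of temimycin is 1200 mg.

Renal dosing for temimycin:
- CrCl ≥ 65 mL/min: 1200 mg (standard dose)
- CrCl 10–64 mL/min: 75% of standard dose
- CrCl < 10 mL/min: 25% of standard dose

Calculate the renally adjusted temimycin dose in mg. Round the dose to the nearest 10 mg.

CrCl = (140 − 24) × 117.1 / (72 × 3.2) × 0.85 = 13583.6 / 230.40 × 0.85 ≈ 50.1 mL/min
CrCl ≈ 50 mL/min → bracket 10–64 mL/min.
75% of 1200 mg = 900 mg

900 mg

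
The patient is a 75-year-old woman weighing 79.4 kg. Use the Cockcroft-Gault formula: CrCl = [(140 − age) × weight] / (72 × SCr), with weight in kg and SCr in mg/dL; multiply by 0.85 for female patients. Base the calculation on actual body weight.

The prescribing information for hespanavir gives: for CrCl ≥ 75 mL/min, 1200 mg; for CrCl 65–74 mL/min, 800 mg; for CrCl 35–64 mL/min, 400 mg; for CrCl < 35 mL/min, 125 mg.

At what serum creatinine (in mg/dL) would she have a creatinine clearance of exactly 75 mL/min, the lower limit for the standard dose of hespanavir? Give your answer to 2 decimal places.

0.81 mg/dL

Standard dose requires CrCl ≥ 75 mL/min.
Set (140 − 75) × 79.4 × 0.85 / (72 × SCr) = 75
SCr = (140 − 75) × 79.4 × 0.85 / (72 × 75) = 0.812 mg/dL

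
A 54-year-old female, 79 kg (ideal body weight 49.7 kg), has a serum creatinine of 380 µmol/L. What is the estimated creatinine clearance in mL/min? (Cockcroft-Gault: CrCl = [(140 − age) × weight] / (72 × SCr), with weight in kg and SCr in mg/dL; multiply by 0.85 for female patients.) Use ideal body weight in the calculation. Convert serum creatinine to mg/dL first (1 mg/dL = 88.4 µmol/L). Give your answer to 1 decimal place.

11.7 mL/min

SCr = 380 / 88.4 = 4.299 mg/dL
CrCl = (140 − 54) × 49.7 / (72 × 4.299) × 0.85 = 4274.2 / 309.53 × 0.85 ≈ 11.7 mL/min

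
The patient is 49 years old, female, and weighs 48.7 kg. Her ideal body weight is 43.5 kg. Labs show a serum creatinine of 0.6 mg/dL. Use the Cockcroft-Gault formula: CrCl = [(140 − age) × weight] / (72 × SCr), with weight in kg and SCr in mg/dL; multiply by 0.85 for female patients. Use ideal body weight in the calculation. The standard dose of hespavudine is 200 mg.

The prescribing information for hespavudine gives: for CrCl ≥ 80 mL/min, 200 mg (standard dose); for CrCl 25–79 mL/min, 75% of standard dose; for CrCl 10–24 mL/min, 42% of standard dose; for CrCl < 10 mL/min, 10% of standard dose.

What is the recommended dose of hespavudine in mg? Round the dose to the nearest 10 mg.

CrCl = (140 − 49) × 43.5 / (72 × 0.6) × 0.85 = 3958.5 / 43.20 × 0.85 ≈ 77.9 mL/min
CrCl ≈ 78 mL/min → bracket 25–79 mL/min.
75% of 200 mg = 150 mg

150 mg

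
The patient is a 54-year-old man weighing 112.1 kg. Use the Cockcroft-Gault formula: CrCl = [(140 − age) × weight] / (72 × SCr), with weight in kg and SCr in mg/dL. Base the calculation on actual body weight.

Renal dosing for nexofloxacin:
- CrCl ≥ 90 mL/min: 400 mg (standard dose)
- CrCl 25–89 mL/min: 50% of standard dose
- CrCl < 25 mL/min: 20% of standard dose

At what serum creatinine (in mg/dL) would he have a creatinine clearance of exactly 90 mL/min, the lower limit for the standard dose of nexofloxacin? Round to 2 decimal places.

Standard dose requires CrCl ≥ 90 mL/min.
Set (140 − 54) × 112.1 / (72 × SCr) = 90
SCr = (140 − 54) × 112.1 / (72 × 90) = 1.488 mg/dL

1.49 mg/dL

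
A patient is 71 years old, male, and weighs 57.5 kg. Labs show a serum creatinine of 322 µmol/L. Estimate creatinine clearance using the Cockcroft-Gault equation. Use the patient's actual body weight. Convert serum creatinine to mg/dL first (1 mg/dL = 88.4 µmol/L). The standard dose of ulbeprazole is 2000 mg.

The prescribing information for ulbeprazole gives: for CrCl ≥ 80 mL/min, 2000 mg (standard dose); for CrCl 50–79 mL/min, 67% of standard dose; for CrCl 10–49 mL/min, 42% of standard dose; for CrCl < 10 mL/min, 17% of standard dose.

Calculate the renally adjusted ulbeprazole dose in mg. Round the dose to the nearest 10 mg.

840 mg

SCr = 322 / 88.4 = 3.643 mg/dL
CrCl = (140 − 71) × 57.5 / (72 × 3.643) = 3967.5 / 262.30 ≈ 15.1 mL/min
CrCl ≈ 15 mL/min → bracket 10–49 mL/min.
42% of 2000 mg = 840 mg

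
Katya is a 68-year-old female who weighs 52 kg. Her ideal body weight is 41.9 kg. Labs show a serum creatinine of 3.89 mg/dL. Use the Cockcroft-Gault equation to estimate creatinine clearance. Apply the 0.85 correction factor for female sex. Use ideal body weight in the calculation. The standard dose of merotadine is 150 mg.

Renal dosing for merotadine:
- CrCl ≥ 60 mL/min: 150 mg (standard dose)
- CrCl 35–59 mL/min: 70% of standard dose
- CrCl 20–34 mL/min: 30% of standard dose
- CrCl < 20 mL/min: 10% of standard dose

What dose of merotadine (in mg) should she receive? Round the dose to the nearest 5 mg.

15 mg

CrCl = (140 − 68) × 41.9 / (72 × 3.89) × 0.85 = 3016.8 / 280.08 × 0.85 ≈ 9.2 mL/min
CrCl ≈ 9 mL/min → bracket < 20 mL/min.
10% of 150 mg = 15 mg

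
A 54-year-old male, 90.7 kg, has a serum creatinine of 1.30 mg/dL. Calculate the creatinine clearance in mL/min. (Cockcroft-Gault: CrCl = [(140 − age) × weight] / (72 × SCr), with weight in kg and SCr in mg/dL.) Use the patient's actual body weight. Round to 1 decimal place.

83.3 mL/min

CrCl = (140 − 54) × 90.7 / (72 × 1.3) = 7800.2 / 93.60 ≈ 83.3 mL/min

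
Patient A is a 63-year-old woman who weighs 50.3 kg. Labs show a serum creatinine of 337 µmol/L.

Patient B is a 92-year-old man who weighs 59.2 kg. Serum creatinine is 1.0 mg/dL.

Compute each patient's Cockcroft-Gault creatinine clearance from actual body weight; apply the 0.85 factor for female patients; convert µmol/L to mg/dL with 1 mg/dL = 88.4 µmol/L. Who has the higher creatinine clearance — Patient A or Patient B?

Patient B

Patient A: SCr = 337 / 88.4 = 3.812 mg/dL
Patient A: CrCl = (140 − 63) × 50.3 / (72 × 3.812) × 0.85 = 3873.1 / 274.46 × 0.85 ≈ 12.0 mL/min
Patient B: CrCl = (140 − 92) × 59.2 / (72 × 1) = 2841.6 / 72.00 ≈ 39.5 mL/min
12.0 vs 39.5 mL/min → Patient B is higher.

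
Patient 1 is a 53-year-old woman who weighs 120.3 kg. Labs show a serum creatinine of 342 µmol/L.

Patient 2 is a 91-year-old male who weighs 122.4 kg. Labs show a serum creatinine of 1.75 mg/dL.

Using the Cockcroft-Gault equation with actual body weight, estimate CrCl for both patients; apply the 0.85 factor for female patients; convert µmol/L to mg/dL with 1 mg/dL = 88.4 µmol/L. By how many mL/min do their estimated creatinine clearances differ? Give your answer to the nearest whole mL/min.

Patient 1: SCr = 342 / 88.4 = 3.869 mg/dL
Patient 1: CrCl = (140 − 53) × 120.3 / (72 × 3.869) × 0.85 = 10466.1 / 278.57 × 0.85 ≈ 31.9 mL/min
Patient 2: CrCl = (140 − 91) × 122.4 / (72 × 1.75) = 5997.6 / 126.00 ≈ 47.6 mL/min
|31.9 − 47.6| = 15.7 mL/min

16 mL/min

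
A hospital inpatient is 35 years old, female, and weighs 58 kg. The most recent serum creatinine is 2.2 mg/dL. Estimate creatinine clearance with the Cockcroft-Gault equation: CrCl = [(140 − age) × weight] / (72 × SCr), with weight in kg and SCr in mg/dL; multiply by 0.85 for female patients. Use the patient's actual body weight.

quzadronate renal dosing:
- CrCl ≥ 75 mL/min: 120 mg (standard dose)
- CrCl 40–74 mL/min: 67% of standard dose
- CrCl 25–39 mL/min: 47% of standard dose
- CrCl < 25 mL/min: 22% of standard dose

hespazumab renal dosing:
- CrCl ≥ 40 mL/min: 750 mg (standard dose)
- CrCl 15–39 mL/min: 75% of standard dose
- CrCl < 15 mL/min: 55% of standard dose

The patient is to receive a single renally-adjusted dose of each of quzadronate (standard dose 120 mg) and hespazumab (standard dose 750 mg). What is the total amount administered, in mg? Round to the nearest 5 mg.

CrCl = (140 − 35) × 58 / (72 × 2.2) × 0.85 = 6090.0 / 158.40 × 0.85 ≈ 32.7 mL/min
CrCl ≈ 33 mL/min.
quzadronate: 25–39 mL/min → 47% of 120 mg = 56.4 mg.
hespazumab: 15–39 mL/min → 75% of 750 mg = 562.5 mg.
Total = 56.4 + 562.5 = 618.9 mg.

620 mg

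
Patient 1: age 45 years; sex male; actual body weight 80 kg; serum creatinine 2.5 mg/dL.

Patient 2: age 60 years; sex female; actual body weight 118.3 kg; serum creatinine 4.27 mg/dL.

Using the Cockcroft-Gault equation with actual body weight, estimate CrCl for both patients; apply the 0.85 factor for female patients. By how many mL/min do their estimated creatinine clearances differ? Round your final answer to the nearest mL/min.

Patient 1: CrCl = (140 − 45) × 80 / (72 × 2.5) = 7600.0 / 180.00 ≈ 42.2 mL/min
Patient 2: CrCl = (140 − 60) × 118.3 / (72 × 4.27) × 0.85 = 9464.0 / 307.44 × 0.85 ≈ 26.2 mL/min
|42.2 − 26.2| = 16.0 mL/min

16 mL/min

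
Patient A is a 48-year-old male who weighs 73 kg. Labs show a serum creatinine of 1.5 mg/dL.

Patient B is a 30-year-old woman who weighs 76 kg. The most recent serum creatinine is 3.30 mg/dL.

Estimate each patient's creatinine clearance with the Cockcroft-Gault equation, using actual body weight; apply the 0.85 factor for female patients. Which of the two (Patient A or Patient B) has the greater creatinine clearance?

Patient A

Patient A: CrCl = (140 − 48) × 73 / (72 × 1.5) = 6716.0 / 108.00 ≈ 62.2 mL/min
Patient B: CrCl = (140 − 30) × 76 / (72 × 3.3) × 0.85 = 8360.0 / 237.60 × 0.85 ≈ 29.9 mL/min
62.2 vs 29.9 mL/min → Patient A is higher.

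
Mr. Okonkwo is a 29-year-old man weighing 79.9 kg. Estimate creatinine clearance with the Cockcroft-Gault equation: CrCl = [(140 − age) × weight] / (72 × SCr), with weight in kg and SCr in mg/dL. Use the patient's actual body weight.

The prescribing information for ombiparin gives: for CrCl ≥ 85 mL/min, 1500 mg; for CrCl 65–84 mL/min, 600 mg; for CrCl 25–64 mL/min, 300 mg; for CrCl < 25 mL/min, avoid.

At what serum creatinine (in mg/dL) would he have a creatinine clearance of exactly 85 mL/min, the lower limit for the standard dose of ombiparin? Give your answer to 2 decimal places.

1.45 mg/dL

Standard dose requires CrCl ≥ 85 mL/min.
Set (140 − 29) × 79.9 / (72 × SCr) = 85
SCr = (140 − 29) × 79.9 / (72 × 85) = 1.449 mg/dL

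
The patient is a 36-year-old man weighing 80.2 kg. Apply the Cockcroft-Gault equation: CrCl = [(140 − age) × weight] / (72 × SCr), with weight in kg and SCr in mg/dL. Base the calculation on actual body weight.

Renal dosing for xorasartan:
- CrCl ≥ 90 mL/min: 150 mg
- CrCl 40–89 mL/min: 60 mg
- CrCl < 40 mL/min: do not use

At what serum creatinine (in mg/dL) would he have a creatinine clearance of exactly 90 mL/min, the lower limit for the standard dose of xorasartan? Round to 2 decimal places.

Standard dose requires CrCl ≥ 90 mL/min.
Set (140 − 36) × 80.2 / (72 × SCr) = 90
SCr = (140 − 36) × 80.2 / (72 × 90) = 1.287 mg/dL

1.29 mg/dL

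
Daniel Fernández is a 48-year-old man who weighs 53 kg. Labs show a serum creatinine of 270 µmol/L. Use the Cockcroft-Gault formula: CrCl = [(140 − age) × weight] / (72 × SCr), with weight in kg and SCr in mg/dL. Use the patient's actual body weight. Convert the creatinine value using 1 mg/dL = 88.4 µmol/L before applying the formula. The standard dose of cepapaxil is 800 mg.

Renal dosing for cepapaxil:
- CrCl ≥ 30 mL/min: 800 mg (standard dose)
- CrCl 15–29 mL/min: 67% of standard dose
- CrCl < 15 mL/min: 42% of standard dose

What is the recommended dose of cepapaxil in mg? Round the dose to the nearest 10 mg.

540 mg

SCr = 270 / 88.4 = 3.054 mg/dL
CrCl = (140 − 48) × 53 / (72 × 3.054) = 4876.0 / 219.89 ≈ 22.2 mL/min
CrCl ≈ 22 mL/min → bracket 15–29 mL/min.
67% of 800 mg = 536 mg → 540 mg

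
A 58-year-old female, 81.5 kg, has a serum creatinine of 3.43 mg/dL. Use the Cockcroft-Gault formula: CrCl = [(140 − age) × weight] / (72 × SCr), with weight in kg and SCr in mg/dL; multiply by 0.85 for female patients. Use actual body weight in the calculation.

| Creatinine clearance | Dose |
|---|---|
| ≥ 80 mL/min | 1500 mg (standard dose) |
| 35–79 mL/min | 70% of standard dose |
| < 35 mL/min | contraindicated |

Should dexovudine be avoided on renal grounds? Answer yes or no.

yes

CrCl = (140 − 58) × 81.5 / (72 × 3.43) × 0.85 = 6683.0 / 246.96 × 0.85 ≈ 23.0 mL/min
CrCl ≈ 23 mL/min, which is < 35 mL/min.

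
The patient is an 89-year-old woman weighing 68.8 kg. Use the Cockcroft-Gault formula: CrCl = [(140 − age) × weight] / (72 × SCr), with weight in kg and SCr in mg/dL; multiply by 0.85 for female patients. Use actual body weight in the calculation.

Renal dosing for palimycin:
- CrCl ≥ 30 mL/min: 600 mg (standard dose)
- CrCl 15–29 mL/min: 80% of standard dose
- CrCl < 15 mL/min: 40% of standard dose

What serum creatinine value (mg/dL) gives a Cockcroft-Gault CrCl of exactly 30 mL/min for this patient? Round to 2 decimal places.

Standard dose requires CrCl ≥ 30 mL/min.
Set (140 − 89) × 68.8 × 0.85 / (72 × SCr) = 30
SCr = (140 − 89) × 68.8 × 0.85 / (72 × 30) = 1.381 mg/dL

1.38 mg/dL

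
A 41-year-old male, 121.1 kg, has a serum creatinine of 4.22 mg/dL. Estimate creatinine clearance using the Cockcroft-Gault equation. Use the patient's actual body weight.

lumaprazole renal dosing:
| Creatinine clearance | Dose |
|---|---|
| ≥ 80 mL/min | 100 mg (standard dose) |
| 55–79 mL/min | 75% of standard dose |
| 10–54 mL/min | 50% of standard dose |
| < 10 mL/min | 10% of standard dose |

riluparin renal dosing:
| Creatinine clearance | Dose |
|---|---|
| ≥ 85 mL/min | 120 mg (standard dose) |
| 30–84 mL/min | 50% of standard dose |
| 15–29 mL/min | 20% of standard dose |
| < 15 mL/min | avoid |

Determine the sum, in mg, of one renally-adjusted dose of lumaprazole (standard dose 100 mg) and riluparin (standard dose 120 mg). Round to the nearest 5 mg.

CrCl = (140 − 41) × 121.1 / (72 × 4.22) = 11988.9 / 303.84 ≈ 39.5 mL/min
CrCl ≈ 39 mL/min.
lumaprazole: 10–54 mL/min → 50% of 100 mg = 50 mg.
riluparin: 30–84 mL/min → 50% of 120 mg = 60 mg.
Total = 50 + 60 = 110 mg.

110 mg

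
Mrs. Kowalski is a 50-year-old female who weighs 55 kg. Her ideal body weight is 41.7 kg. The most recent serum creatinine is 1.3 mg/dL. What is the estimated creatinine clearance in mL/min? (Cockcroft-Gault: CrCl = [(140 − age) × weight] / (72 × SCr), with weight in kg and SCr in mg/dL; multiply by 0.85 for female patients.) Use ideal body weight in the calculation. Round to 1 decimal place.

34.1 mL/min

CrCl = (140 − 50) × 41.7 / (72 × 1.3) × 0.85 = 3753.0 / 93.60 × 0.85 ≈ 34.1 mL/min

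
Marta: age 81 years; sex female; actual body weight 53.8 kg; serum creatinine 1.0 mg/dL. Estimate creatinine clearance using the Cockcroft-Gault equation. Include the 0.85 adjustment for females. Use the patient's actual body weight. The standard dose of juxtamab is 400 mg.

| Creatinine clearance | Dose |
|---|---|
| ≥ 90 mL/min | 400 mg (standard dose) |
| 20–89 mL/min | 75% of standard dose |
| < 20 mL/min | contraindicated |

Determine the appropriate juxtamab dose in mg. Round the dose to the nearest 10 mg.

300 mg

CrCl = (140 − 81) × 53.8 / (72 × 1) × 0.85 = 3174.2 / 72.00 × 0.85 ≈ 37.5 mL/min
CrCl ≈ 37 mL/min → bracket 20–89 mL/min.
75% of 400 mg = 300 mg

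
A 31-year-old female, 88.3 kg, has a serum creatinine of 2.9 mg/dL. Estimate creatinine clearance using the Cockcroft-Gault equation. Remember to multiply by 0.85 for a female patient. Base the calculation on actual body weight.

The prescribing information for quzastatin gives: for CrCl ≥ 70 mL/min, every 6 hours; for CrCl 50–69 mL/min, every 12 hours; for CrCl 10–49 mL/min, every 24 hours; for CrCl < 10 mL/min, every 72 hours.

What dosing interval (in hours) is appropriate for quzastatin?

every 24 hours

CrCl = (140 − 31) × 88.3 / (72 × 2.9) × 0.85 = 9624.7 / 208.80 × 0.85 ≈ 39.2 mL/min
CrCl ≈ 39 mL/min → bracket 10–49 mL/min → every 24 hours.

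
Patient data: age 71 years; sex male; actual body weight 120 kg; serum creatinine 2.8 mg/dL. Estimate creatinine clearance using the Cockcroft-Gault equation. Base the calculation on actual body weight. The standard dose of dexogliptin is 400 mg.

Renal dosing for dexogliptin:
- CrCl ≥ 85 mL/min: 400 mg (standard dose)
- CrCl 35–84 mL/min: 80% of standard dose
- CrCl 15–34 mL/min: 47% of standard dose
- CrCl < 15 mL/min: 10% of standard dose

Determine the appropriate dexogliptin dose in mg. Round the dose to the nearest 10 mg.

CrCl = (140 − 71) × 120 / (72 × 2.8) = 8280.0 / 201.60 ≈ 41.1 mL/min
CrCl ≈ 41 mL/min → bracket 35–84 mL/min.
80% of 400 mg = 320 mg

320 mg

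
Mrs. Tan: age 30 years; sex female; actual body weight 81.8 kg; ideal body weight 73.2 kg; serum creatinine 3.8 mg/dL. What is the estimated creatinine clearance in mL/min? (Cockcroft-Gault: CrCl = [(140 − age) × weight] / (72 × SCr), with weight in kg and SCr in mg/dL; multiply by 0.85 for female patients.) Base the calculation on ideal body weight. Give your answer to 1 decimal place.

CrCl = (140 − 30) × 73.2 / (72 × 3.8) × 0.85 = 8052.0 / 273.60 × 0.85 ≈ 25.0 mL/min

25.0 mL/min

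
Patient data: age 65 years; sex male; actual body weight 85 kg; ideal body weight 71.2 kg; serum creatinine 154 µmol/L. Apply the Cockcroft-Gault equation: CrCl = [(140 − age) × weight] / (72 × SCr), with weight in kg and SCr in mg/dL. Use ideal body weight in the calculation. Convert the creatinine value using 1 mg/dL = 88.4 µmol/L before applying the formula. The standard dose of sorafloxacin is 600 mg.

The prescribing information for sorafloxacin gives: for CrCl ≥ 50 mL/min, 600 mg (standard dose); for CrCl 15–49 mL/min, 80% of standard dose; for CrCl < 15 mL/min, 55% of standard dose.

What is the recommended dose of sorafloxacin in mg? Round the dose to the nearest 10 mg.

480 mg

SCr = 154 / 88.4 = 1.742 mg/dL
CrCl = (140 − 65) × 71.2 / (72 × 1.742) = 5340.0 / 125.42 ≈ 42.6 mL/min
CrCl ≈ 43 mL/min → bracket 15–49 mL/min.
80% of 600 mg = 480 mg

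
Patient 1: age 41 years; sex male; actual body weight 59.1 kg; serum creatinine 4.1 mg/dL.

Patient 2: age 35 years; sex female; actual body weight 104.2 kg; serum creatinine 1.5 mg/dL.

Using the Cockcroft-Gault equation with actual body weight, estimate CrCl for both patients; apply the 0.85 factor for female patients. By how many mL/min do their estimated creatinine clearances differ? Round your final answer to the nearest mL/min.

66 mL/min

Patient 1: CrCl = (140 − 41) × 59.1 / (72 × 4.1) = 5850.9 / 295.20 ≈ 19.8 mL/min
Patient 2: CrCl = (140 − 35) × 104.2 / (72 × 1.5) × 0.85 = 10941.0 / 108.00 × 0.85 ≈ 86.1 mL/min
|19.8 − 86.1| = 66.3 mL/min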